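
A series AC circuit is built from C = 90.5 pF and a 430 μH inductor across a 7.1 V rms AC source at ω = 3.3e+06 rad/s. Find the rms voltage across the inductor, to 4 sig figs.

X_L = ωL = 1419 Ω
X_C = 1/(ωC) = 3348 Ω
Net reactance X = X_L − X_C = -1929 Ω
Z = − j1929 Ω
|Z| = √(0² + 1929²) = 1929 Ω
I = V/|Z| = 3.680 mA
V_L = I·|Z_L| = 0.003680 × 1419 = 5.222 V

5.222 V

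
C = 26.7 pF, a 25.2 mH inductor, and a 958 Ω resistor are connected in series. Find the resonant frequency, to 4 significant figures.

194.0 kHz

ω₀ = 1/√(LC) = 1/√(0.0252 × 2.67e-11) = 1.219e+06 rad/s
f₀ = ω₀/(2π) = 194.0 kHz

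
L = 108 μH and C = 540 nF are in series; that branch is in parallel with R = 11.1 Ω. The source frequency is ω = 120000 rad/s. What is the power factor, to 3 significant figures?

X_L = ωL = 13.0 Ω
X_C = 1/(ωC) = 15.4 Ω
Branch 1: Z₁ = R = 11.1 Ω
Branch 2 (series LC): Z₂ = j(X_L − X_C) = −j2.47 Ω
Parallel: Z = Z₁Z₂/(Z₁+Z₂), |Z| = 2.41 Ω, ∠Z = -77.4°
cos φ = cos(-77.4°) = 0.217

0.217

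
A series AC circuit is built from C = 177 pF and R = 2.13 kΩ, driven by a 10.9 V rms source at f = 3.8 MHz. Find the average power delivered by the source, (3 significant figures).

55.1 mW

ω = 2πf = 2.388e+07 rad/s
X_C = 1/(ωC) = 237 Ω
Z = 2130 − j237 Ω
|Z| = √(2130² + 237²) = 2140 Ω
∠Z = arctan(-237/2130) = -6.34°
I = V/|Z| = 5.09 mA
P = VI cos φ = 10.9 × 0.00509 × cos(-6.34°) = 55.1 mW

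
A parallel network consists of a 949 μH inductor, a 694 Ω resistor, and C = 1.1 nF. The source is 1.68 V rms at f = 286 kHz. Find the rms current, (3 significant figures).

3.36 mA

ω = 2πf = 1.797e+06 rad/s
X_L = ωL = 1710 Ω
X_C = 1/(ωC) = 506 Ω
Parallel: admittances add. Y = 1/R + 1/(jωL) + jωC
Y = (0.00144 + j0.00139) S
|Y| = 0.00200 S → |Z| = 1/|Y| = 499 Ω, ∠Z = −∠Y = -44.0°
I = V/|Z| = 1.68/499 = 3.36 mA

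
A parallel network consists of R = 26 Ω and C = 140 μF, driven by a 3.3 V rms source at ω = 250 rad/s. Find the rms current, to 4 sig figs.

171.6 mA

X_C = 1/(ωC) = 28.57 Ω
Parallel: admittances add. Y = 1/R + jωC
Y = (0.03846 + j0.03500) S
|Y| = 0.05200 S → |Z| = 1/|Y| = 19.23 Ω, ∠Z = −∠Y = -42.30°
I = V/|Z| = 3.3/19.23 = 171.6 mA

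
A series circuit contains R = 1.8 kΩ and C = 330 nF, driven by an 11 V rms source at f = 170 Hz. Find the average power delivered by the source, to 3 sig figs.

19.3 mW

ω = 2πf = 1068 rad/s
X_C = 1/(ωC) = 2840 Ω
Z = 1800 − j2840 Ω
|Z| = √(1800² + 2840²) = 3360 Ω
∠Z = arctan(-2840/1800) = -57.6°
I = V/|Z| = 3.27 mA
P = VI cos φ = 11 × 0.00327 × cos(-57.6°) = 19.3 mW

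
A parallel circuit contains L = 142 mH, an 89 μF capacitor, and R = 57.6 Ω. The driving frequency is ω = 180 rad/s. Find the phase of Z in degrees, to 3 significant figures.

53.1°

X_L = ωL = 25.6 Ω
X_C = 1/(ωC) = 62.4 Ω
Parallel: admittances add. Y = 1/R + 1/(jωL) + jωC
Y = (0.0174 − j0.0231) S
|Y| = 0.0289 S → |Z| = 1/|Y| = 34.6 Ω, ∠Z = −∠Y = 53.1°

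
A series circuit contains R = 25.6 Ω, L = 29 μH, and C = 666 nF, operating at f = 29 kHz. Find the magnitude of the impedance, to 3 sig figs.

ω = 2πf = 182200 rad/s
X_L = ωL = 5.28 Ω
X_C = 1/(ωC) = 8.24 Ω
Net reactance X = X_L − X_C = -2.96 Ω
Z = 25.6 − j2.96 Ω
|Z| = √(25.6² + 2.96²) = 25.8 Ω

25.8 Ω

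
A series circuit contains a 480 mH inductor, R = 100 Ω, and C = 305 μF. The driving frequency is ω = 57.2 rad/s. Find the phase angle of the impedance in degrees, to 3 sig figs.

-16.6°

X_L = ωL = 27.5 Ω
X_C = 1/(ωC) = 57.3 Ω
Net reactance X = X_L − X_C = -29.9 Ω
Z = 100 − j29.9 Ω
|Z| = √(100² + 29.9²) = 104 Ω
∠Z = arctan(-29.9/100) = -16.6°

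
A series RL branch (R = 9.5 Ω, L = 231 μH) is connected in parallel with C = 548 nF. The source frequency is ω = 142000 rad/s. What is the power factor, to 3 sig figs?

X_L = ωL = 32.8 Ω
X_C = 1/(ωC) = 12.9 Ω
Branch 1 (R+jX_L): Z₁ = 9.50 + j32.8 Ω, |Z₁| = 34.1 Ω
Branch 2 (−jX_C): Z₂ = −j12.9 Ω
Parallel: Z = Z₁Z₂/(Z₁+Z₂), |Z| = 19.9 Ω, ∠Z = -80.7°
cos φ = cos(-80.7°) = 0.162

0.162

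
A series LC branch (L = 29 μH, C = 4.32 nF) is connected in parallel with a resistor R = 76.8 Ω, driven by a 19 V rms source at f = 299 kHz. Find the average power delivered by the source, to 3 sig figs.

4.70 W

ω = 2πf = 1.879e+06 rad/s
X_L = ωL = 54.5 Ω
X_C = 1/(ωC) = 123 Ω
Branch 1: Z₁ = R = 76.8 Ω
Branch 2 (series LC): Z₂ = j(X_L − X_C) = −j68.7 Ω
Parallel: Z = Z₁Z₂/(Z₁+Z₂), |Z| = 51.2 Ω, ∠Z = -48.2°
I = V/|Z| = 371 mA
P = VI cos φ = 19 × 0.371 × cos(-48.2°) = 4.70 W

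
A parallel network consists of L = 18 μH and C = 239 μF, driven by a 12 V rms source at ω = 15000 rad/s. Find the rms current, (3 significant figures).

X_L = ωL = 0.270 Ω
X_C = 1/(ωC) = 0.279 Ω
Parallel: admittances add. Y = 1/(jωL) + jωC
Y = (0 − j0.119) S
|Y| = 0.119 S → |Z| = 1/|Y| = 8.42 Ω, ∠Z = −∠Y = 90.0°
I = V/|Z| = 12/8.42 = 1.42 A

1.42 A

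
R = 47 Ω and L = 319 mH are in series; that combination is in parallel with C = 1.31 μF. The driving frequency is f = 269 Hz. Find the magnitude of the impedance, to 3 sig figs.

2460 Ω

ω = 2πf = 1690 rad/s
X_L = ωL = 539 Ω
X_C = 1/(ωC) = 452 Ω
Branch 1 (R+jX_L): Z₁ = 47.0 + j539 Ω, |Z₁| = 541 Ω
Branch 2 (−jX_C): Z₂ = −j452 Ω
Parallel: Z = Z₁Z₂/(Z₁+Z₂), |Z| = 2460 Ω, ∠Z = -66.7°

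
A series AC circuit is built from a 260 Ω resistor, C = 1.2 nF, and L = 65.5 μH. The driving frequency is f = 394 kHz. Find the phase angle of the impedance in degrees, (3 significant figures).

ω = 2πf = 2.476e+06 rad/s
X_L = ωL = 162 Ω
X_C = 1/(ωC) = 337 Ω
Net reactance X = X_L − X_C = -174 Ω
Z = 260 − j174 Ω
|Z| = √(260² + 174²) = 313 Ω
∠Z = arctan(-174/260) = -33.9°

-33.9°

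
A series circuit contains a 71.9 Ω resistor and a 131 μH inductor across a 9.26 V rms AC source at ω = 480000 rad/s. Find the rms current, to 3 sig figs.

96.9 mA

X_L = ωL = 62.9 Ω
Z = 71.9 + j62.9 Ω
|Z| = √(71.9² + 62.9²) = 95.5 Ω
I = V/|Z| = 9.26/95.5 = 96.9 mA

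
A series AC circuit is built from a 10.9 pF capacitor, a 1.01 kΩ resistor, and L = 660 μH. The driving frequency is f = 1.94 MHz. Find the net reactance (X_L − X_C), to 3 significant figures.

ω = 2πf = 1.219e+07 rad/s
X_L = ωL = 8040 Ω
X_C = 1/(ωC) = 7530 Ω
X = 8040 − 7530 = 519 Ω

519 Ω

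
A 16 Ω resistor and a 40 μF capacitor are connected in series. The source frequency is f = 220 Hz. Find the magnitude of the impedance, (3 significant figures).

ω = 2πf = 1382 rad/s
X_C = 1/(ωC) = 18.1 Ω
Z = 16.0 − j18.1 Ω
|Z| = √(16.0² + 18.1²) = 24.1 Ω

24.1 Ω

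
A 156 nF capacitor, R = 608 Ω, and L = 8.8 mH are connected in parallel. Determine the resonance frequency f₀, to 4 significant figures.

4.296 kHz

ω₀ = 1/√(LC) = 1/√(0.0088 × 1.56e-07) = 26990 rad/s
f₀ = ω₀/(2π) = 4.296 kHz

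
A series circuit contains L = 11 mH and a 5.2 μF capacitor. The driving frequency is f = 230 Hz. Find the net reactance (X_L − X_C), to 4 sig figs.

-117.2 Ω

ω = 2πf = 1445 rad/s
X_L = ωL = 15.90 Ω
X_C = 1/(ωC) = 133.1 Ω
X = 15.90 − 133.1 = -117.2 Ω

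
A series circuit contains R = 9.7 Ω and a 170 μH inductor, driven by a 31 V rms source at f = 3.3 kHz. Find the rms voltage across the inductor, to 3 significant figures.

10.6 V

ω = 2πf = 20730 rad/s
X_L = ωL = 3.52 Ω
Z = 9.70 + j3.52 Ω
|Z| = √(9.70² + 3.52²) = 10.3 Ω
I = V/|Z| = 3.00 A
V_L = I·|Z_L| = 3.00 × 3.52 = 10.6 V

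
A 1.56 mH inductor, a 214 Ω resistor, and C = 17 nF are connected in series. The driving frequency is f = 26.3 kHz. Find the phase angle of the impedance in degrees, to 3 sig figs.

-24.6°

ω = 2πf = 165200 rad/s
X_L = ωL = 258 Ω
X_C = 1/(ωC) = 356 Ω
Net reactance X = X_L − X_C = -98.2 Ω
Z = 214 − j98.2 Ω
|Z| = √(214² + 98.2²) = 235 Ω
∠Z = arctan(-98.2/214) = -24.6°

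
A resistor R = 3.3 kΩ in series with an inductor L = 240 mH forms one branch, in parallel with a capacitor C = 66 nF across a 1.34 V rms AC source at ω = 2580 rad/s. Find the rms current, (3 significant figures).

X_L = ωL = 619 Ω
X_C = 1/(ωC) = 5870 Ω
Branch 1 (R+jX_L): Z₁ = 3300 + j619 Ω, |Z₁| = 3360 Ω
Branch 2 (−jX_C): Z₂ = −j5870 Ω
Parallel: Z = Z₁Z₂/(Z₁+Z₂), |Z| = 3180 Ω, ∠Z = -21.5°
I = V/|Z| = 1.34/3180 = 422 μA

422 μA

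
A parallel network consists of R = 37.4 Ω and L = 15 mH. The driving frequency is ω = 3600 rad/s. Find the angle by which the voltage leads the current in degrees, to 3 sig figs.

34.7°

X_L = ωL = 54.0 Ω
Parallel: admittances add. Y = 1/R + 1/(jωL)
Y = (0.0267 − j0.0185) S
|Y| = 0.0325 S → |Z| = 1/|Y| = 30.7 Ω, ∠Z = −∠Y = 34.7°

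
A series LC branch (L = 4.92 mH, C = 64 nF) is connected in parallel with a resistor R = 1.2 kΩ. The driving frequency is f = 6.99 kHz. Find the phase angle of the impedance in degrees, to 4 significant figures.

-83.36°

ω = 2πf = 43920 rad/s
X_L = ωL = 216.1 Ω
X_C = 1/(ωC) = 355.8 Ω
Branch 1: Z₁ = R = 1200 Ω
Branch 2 (series LC): Z₂ = j(X_L − X_C) = −j139.7 Ω
Parallel: Z = Z₁Z₂/(Z₁+Z₂), |Z| = 138.7 Ω, ∠Z = -83.36°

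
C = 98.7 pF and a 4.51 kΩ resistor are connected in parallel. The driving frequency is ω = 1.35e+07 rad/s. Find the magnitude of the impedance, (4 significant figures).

740.3 Ω

X_C = 1/(ωC) = 750.5 Ω
Parallel: admittances add. Y = 1/R + jωC
Y = (0.0002217 + j0.001332) S
|Y| = 0.001351 S → |Z| = 1/|Y| = 740.3 Ω, ∠Z = −∠Y = -80.55°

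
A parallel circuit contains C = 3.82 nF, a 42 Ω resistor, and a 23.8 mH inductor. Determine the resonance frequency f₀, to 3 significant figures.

16.7 kHz

ω₀ = 1/√(LC) = 1/√(0.0238 × 3.82e-09) = 104900 rad/s
f₀ = ω₀/(2π) = 16.7 kHz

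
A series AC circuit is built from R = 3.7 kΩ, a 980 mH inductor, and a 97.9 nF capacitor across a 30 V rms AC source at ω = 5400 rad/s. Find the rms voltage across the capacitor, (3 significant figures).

11.3 V

X_L = ωL = 5290 Ω
X_C = 1/(ωC) = 1890 Ω
Net reactance X = X_L − X_C = 3400 Ω
Z = 3700 + j3400 Ω
|Z| = √(3700² + 3400²) = 5030 Ω
I = V/|Z| = 5.97 mA
V_C = I·|Z_C| = 0.00597 × 1890 = 11.3 V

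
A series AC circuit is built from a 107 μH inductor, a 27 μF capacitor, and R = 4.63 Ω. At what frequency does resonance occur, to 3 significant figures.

2.96 kHz

ω₀ = 1/√(LC) = 1/√(0.000107 × 2.7e-05) = 18600 rad/s
f₀ = ω₀/(2π) = 2.96 kHz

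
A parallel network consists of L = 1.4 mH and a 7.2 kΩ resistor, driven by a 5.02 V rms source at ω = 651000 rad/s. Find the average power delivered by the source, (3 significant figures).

X_L = ωL = 911 Ω
Parallel: admittances add. Y = 1/R + 1/(jωL)
Y = (0.000139 − j0.00110) S
|Y| = 0.00111 S → |Z| = 1/|Y| = 904 Ω, ∠Z = −∠Y = 82.8°
I = V/|Z| = 5.55 mA
P = VI cos φ = 5.02 × 0.00555 × cos(82.8°) = 3.50 mW

3.50 mW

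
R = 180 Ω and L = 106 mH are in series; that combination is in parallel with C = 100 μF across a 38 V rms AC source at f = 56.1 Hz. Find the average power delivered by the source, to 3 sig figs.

ω = 2πf = 352.5 rad/s
X_L = ωL = 37.4 Ω
X_C = 1/(ωC) = 28.4 Ω
Branch 1 (R+jX_L): Z₁ = 180 + j37.4 Ω, |Z₁| = 184 Ω
Branch 2 (−jX_C): Z₂ = −j28.4 Ω
Parallel: Z = Z₁Z₂/(Z₁+Z₂), |Z| = 28.9 Ω, ∠Z = -81.1°
I = V/|Z| = 1.31 A
P = VI cos φ = 38 × 1.31 × cos(-81.1°) = 7.69 W

7.69 W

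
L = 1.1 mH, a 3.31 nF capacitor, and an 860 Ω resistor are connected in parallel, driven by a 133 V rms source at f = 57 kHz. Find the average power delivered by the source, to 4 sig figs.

20.57 W

ω = 2πf = 358100 rad/s
X_L = ωL = 394.0 Ω
X_C = 1/(ωC) = 843.6 Ω
Parallel: admittances add. Y = 1/R + 1/(jωL) + jωC
Y = (0.001163 − j0.001353) S
|Y| = 0.001784 S → |Z| = 1/|Y| = 560.6 Ω, ∠Z = −∠Y = 49.32°
I = V/|Z| = 237.3 mA
P = VI cos φ = 133 × 0.2373 × cos(49.32°) = 20.57 W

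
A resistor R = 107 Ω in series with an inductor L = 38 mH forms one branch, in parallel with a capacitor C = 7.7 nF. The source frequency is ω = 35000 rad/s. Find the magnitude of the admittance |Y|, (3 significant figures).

X_L = ωL = 1330 Ω
X_C = 1/(ωC) = 3710 Ω
Branch 1 (R+jX_L): Z₁ = 107 + j1330 Ω, |Z₁| = 1330 Ω
Branch 2 (−jX_C): Z₂ = −j3710 Ω
Parallel: Z = Z₁Z₂/(Z₁+Z₂), |Z| = 2080 Ω, ∠Z = 82.8°
|Y| = 1/|Z| = 481 μS

481 μS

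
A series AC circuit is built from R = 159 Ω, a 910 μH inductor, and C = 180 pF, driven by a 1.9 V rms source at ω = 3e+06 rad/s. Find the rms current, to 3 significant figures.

2.13 mA

X_L = ωL = 2730 Ω
X_C = 1/(ωC) = 1850 Ω
Net reactance X = X_L − X_C = 878 Ω
Z = 159 + j878 Ω
|Z| = √(159² + 878²) = 892 Ω
I = V/|Z| = 1.9/892 = 2.13 mA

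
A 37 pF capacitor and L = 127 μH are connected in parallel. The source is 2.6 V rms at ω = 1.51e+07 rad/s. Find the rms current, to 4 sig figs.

96.83 μA

X_L = ωL = 1918 Ω
X_C = 1/(ωC) = 1790 Ω
Parallel: admittances add. Y = 1/(jωL) + jωC
Y = (0 + j3.724e-05) S
|Y| = 3.724e-05 S → |Z| = 1/|Y| = 26850 Ω, ∠Z = −∠Y = -90.00°
I = V/|Z| = 2.6/26850 = 96.83 μA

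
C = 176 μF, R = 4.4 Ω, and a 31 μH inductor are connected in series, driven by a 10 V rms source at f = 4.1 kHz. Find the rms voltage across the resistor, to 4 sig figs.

9.915 V

ω = 2πf = 25760 rad/s
X_L = ωL = 0.7986 Ω
X_C = 1/(ωC) = 0.2206 Ω
Net reactance X = X_L − X_C = 0.5780 Ω
Z = 4.400 + j0.5780 Ω
|Z| = √(4.400² + 0.5780²) = 4.438 Ω
I = V/|Z| = 2.253 A
V_R = I·|Z_R| = 2.253 × 4.400 = 9.915 V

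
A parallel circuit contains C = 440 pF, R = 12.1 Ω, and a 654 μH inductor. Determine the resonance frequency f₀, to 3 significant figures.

297 kHz

ω₀ = 1/√(LC) = 1/√(0.000654 × 4.4e-10) = 1.864e+06 rad/s
f₀ = ω₀/(2π) = 297 kHz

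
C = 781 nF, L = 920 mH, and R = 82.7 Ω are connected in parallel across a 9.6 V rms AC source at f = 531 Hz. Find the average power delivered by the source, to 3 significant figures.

1.11 W

ω = 2πf = 3336 rad/s
X_L = ωL = 3070 Ω
X_C = 1/(ωC) = 384 Ω
Parallel: admittances add. Y = 1/R + 1/(jωL) + jωC
Y = (0.0121 + j0.00228) S
|Y| = 0.0123 S → |Z| = 1/|Y| = 81.3 Ω, ∠Z = −∠Y = -10.7°
I = V/|Z| = 118 mA
P = VI cos φ = 9.6 × 0.118 × cos(-10.7°) = 1.11 W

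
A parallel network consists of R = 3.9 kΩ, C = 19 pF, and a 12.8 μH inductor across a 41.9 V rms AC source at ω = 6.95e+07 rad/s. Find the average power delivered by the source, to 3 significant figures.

450 mW

X_L = ωL = 890 Ω
X_C = 1/(ωC) = 757 Ω
Parallel: admittances add. Y = 1/R + 1/(jωL) + jωC
Y = (0.000256 + j0.000196) S
|Y| = 0.000323 S → |Z| = 1/|Y| = 3100 Ω, ∠Z = −∠Y = -37.5°
I = V/|Z| = 13.5 mA
P = VI cos φ = 41.9 × 0.0135 × cos(-37.5°) = 450 mW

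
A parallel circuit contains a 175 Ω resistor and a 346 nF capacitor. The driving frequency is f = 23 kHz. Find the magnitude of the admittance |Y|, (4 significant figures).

50.33 mS

ω = 2πf = 144500 rad/s
X_C = 1/(ωC) = 20.00 Ω
Parallel: admittances add. Y = 1/R + jωC
Y = (0.005714 + j0.05000) S
|Y| = 0.05033 S → |Z| = 1/|Y| = 19.87 Ω, ∠Z = −∠Y = -83.48°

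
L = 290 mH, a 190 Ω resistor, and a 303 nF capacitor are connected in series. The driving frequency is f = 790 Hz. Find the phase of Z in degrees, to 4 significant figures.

ω = 2πf = 4964 rad/s
X_L = ωL = 1439 Ω
X_C = 1/(ωC) = 664.9 Ω
Net reactance X = X_L − X_C = 774.6 Ω
Z = 190.0 + j774.6 Ω
|Z| = √(190.0² + 774.6²) = 797.5 Ω
∠Z = arctan(774.6/190.0) = 76.22°

76.22°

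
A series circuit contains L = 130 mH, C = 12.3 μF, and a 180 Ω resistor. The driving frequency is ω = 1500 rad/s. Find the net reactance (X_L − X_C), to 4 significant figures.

140.8 Ω

X_L = ωL = 195.0 Ω
X_C = 1/(ωC) = 54.20 Ω
X = 195.0 − 54.20 = 140.8 Ω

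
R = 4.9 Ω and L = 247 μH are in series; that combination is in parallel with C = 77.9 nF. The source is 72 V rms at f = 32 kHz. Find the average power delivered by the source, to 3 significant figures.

ω = 2πf = 201100 rad/s
X_L = ωL = 49.7 Ω
X_C = 1/(ωC) = 63.8 Ω
Branch 1 (R+jX_L): Z₁ = 4.90 + j49.7 Ω, |Z₁| = 49.9 Ω
Branch 2 (−jX_C): Z₂ = −j63.8 Ω
Parallel: Z = Z₁Z₂/(Z₁+Z₂), |Z| = 212 Ω, ∠Z = 65.3°
I = V/|Z| = 339 mA
P = VI cos φ = 72 × 0.339 × cos(65.3°) = 10.2 W

10.2 W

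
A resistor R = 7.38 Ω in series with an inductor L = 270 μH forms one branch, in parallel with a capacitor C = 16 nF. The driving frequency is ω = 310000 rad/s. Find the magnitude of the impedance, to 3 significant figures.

143 Ω

X_L = ωL = 83.7 Ω
X_C = 1/(ωC) = 202 Ω
Branch 1 (R+jX_L): Z₁ = 7.38 + j83.7 Ω, |Z₁| = 84.0 Ω
Branch 2 (−jX_C): Z₂ = −j202 Ω
Parallel: Z = Z₁Z₂/(Z₁+Z₂), |Z| = 143 Ω, ∠Z = 81.4°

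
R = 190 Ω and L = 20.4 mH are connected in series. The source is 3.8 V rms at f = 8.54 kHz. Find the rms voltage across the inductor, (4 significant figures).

3.744 V

ω = 2πf = 53660 rad/s
X_L = ωL = 1095 Ω
Z = 190.0 + j1095 Ω
|Z| = √(190.0² + 1095²) = 1111 Ω
I = V/|Z| = 3.420 mA
V_L = I·|Z_L| = 0.003420 × 1095 = 3.744 V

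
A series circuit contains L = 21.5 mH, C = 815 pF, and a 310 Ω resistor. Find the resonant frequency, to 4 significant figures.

ω₀ = 1/√(LC) = 1/√(0.0215 × 8.15e-10) = 238900 rad/s
f₀ = ω₀/(2π) = 38.02 kHz

38.02 kHz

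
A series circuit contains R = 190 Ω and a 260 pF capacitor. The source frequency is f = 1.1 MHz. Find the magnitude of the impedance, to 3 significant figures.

ω = 2πf = 6.912e+06 rad/s
X_C = 1/(ωC) = 556 Ω
Z = 190 − j556 Ω
|Z| = √(190² + 556²) = 588 Ω

588 Ω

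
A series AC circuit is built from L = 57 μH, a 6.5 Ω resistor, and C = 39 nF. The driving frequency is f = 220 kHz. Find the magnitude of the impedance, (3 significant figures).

60.6 Ω

ω = 2πf = 1.382e+06 rad/s
X_L = ωL = 78.8 Ω
X_C = 1/(ωC) = 18.5 Ω
Net reactance X = X_L − X_C = 60.2 Ω
Z = 6.50 + j60.2 Ω
|Z| = √(6.50² + 60.2²) = 60.6 Ω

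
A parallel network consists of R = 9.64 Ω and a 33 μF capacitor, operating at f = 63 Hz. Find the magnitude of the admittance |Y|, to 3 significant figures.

ω = 2πf = 395.8 rad/s
X_C = 1/(ωC) = 76.6 Ω
Parallel: admittances add. Y = 1/R + jωC
Y = (0.104 + j0.0131) S
|Y| = 0.105 S → |Z| = 1/|Y| = 9.56 Ω, ∠Z = −∠Y = -7.18°

105 mS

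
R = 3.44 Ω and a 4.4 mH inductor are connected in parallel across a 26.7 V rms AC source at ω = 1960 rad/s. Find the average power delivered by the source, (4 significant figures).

X_L = ωL = 8.624 Ω
Parallel: admittances add. Y = 1/R + 1/(jωL)
Y = (0.2907 − j0.1160) S
|Y| = 0.3130 S → |Z| = 1/|Y| = 3.195 Ω, ∠Z = −∠Y = 21.75°
I = V/|Z| = 8.356 A
P = VI cos φ = 26.7 × 8.356 × cos(21.75°) = 207.2 W

207.2 W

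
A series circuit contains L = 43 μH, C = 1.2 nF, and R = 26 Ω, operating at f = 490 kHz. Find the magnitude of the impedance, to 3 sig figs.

ω = 2πf = 3.079e+06 rad/s
X_L = ωL = 132 Ω
X_C = 1/(ωC) = 271 Ω
Net reactance X = X_L − X_C = -138 Ω
Z = 26.0 − j138 Ω
|Z| = √(26.0² + 138²) = 141 Ω

141 Ω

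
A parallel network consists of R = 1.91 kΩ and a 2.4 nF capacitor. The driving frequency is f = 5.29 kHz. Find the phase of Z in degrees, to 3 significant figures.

ω = 2πf = 33240 rad/s
X_C = 1/(ωC) = 12500 Ω
Parallel: admittances add. Y = 1/R + jωC
Y = (0.000524 + j7.98e-05) S
|Y| = 0.000530 S → |Z| = 1/|Y| = 1890 Ω, ∠Z = −∠Y = -8.66°

-8.66°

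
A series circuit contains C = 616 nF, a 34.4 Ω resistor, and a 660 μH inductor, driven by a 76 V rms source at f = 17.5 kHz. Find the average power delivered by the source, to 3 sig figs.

ω = 2πf = 110000 rad/s
X_L = ωL = 72.6 Ω
X_C = 1/(ωC) = 14.8 Ω
Net reactance X = X_L − X_C = 57.8 Ω
Z = 34.4 + j57.8 Ω
|Z| = √(34.4² + 57.8²) = 67.3 Ω
∠Z = arctan(57.8/34.4) = 59.2°
I = V/|Z| = 1.13 A
P = VI cos φ = 76 × 1.13 × cos(59.2°) = 43.9 W

43.9 W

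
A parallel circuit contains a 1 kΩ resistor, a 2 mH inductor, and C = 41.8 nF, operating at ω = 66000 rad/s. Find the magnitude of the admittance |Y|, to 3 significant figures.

4.92 mS

X_L = ωL = 132 Ω
X_C = 1/(ωC) = 362 Ω
Parallel: admittances add. Y = 1/R + 1/(jωL) + jωC
Y = (0.00100 − j0.00482) S
|Y| = 0.00492 S → |Z| = 1/|Y| = 203 Ω, ∠Z = −∠Y = 78.3°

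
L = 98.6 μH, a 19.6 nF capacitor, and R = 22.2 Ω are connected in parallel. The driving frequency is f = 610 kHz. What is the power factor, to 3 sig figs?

ω = 2πf = 3.833e+06 rad/s
X_L = ωL = 378 Ω
X_C = 1/(ωC) = 13.3 Ω
Parallel: admittances add. Y = 1/R + 1/(jωL) + jωC
Y = (0.0450 + j0.0725) S
|Y| = 0.0853 S → |Z| = 1/|Y| = 11.7 Ω, ∠Z = −∠Y = -58.1°
cos φ = cos(-58.1°) = 0.528

0.528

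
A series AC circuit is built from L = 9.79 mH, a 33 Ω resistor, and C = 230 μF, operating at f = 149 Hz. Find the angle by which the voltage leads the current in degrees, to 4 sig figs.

7.801°

ω = 2πf = 936.2 rad/s
X_L = ωL = 9.165 Ω
X_C = 1/(ωC) = 4.644 Ω
Net reactance X = X_L − X_C = 4.521 Ω
Z = 33.00 + j4.521 Ω
|Z| = √(33.00² + 4.521²) = 33.31 Ω
∠Z = arctan(4.521/33.00) = 7.801°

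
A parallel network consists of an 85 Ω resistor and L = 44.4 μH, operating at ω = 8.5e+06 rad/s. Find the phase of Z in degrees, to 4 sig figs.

X_L = ωL = 377.4 Ω
Parallel: admittances add. Y = 1/R + 1/(jωL)
Y = (0.01176 − j0.002650) S
|Y| = 0.01206 S → |Z| = 1/|Y| = 82.92 Ω, ∠Z = −∠Y = 12.69°

12.69°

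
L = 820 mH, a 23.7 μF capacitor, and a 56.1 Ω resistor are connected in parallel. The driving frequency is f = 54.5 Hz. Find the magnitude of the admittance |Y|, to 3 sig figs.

18.4 mS

ω = 2πf = 342.4 rad/s
X_L = ωL = 281 Ω
X_C = 1/(ωC) = 123 Ω
Parallel: admittances add. Y = 1/R + 1/(jωL) + jωC
Y = (0.0178 + j0.00455) S
|Y| = 0.0184 S → |Z| = 1/|Y| = 54.4 Ω, ∠Z = −∠Y = -14.3°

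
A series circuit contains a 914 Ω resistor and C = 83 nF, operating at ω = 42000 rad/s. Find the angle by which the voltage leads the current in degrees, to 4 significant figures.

-17.42°

X_C = 1/(ωC) = 286.9 Ω
Z = 914.0 − j286.9 Ω
|Z| = √(914.0² + 286.9²) = 958.0 Ω
∠Z = arctan(-286.9/914.0) = -17.42°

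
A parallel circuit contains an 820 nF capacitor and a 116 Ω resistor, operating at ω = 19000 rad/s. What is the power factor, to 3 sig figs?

X_C = 1/(ωC) = 64.2 Ω
Parallel: admittances add. Y = 1/R + jωC
Y = (0.00862 + j0.0156) S
|Y| = 0.0178 S → |Z| = 1/|Y| = 56.2 Ω, ∠Z = −∠Y = -61.0°
cos φ = cos(-61.0°) = 0.484

0.484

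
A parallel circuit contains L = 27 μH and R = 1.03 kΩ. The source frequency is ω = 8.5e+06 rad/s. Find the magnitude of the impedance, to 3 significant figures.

X_L = ωL = 230 Ω
Parallel: admittances add. Y = 1/R + 1/(jωL)
Y = (0.000971 − j0.00436) S
|Y| = 0.00446 S → |Z| = 1/|Y| = 224 Ω, ∠Z = −∠Y = 77.4°

224 Ω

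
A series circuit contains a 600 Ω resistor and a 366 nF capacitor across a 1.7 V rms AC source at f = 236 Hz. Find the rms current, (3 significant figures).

ω = 2πf = 1483 rad/s
X_C = 1/(ωC) = 1840 Ω
Z = 600 − j1840 Ω
|Z| = √(600² + 1840²) = 1940 Ω
I = V/|Z| = 1.7/1940 = 877 μA

877 μA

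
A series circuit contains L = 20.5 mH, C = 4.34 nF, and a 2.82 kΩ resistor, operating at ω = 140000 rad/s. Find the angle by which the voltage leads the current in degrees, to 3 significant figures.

23.5°

X_L = ωL = 2870 Ω
X_C = 1/(ωC) = 1650 Ω
Net reactance X = X_L − X_C = 1220 Ω
Z = 2820 + j1220 Ω
|Z| = √(2820² + 1220²) = 3070 Ω
∠Z = arctan(1220/2820) = 23.5°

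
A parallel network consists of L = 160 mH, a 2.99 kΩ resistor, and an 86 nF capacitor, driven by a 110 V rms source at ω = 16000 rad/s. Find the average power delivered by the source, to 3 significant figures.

4.05 W

X_L = ωL = 2560 Ω
X_C = 1/(ωC) = 727 Ω
Parallel: admittances add. Y = 1/R + 1/(jωL) + jωC
Y = (0.000334 + j0.000985) S
|Y| = 0.00104 S → |Z| = 1/|Y| = 961 Ω, ∠Z = −∠Y = -71.3°
I = V/|Z| = 114 mA
P = VI cos φ = 110 × 0.114 × cos(-71.3°) = 4.05 W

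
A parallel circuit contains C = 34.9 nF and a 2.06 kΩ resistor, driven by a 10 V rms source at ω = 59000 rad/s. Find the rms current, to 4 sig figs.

21.16 mA

X_C = 1/(ωC) = 485.6 Ω
Parallel: admittances add. Y = 1/R + jωC
Y = (0.0004854 + j0.002059) S
|Y| = 0.002116 S → |Z| = 1/|Y| = 472.7 Ω, ∠Z = −∠Y = -76.73°
I = V/|Z| = 10/472.7 = 21.16 mA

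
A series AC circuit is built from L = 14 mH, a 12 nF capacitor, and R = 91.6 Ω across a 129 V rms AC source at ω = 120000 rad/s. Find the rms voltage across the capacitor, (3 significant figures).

90.5 V

X_L = ωL = 1680 Ω
X_C = 1/(ωC) = 694 Ω
Net reactance X = X_L − X_C = 986 Ω
Z = 91.6 + j986 Ω
|Z| = √(91.6² + 986²) = 990 Ω
I = V/|Z| = 130 mA
V_C = I·|Z_C| = 0.130 × 694 = 90.5 V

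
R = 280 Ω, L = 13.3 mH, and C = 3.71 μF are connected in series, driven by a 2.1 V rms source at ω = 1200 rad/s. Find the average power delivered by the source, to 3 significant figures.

10.1 mW

X_L = ωL = 16.0 Ω
X_C = 1/(ωC) = 225 Ω
Net reactance X = X_L − X_C = -209 Ω
Z = 280 − j209 Ω
|Z| = √(280² + 209²) = 349 Ω
∠Z = arctan(-209/280) = -36.7°
I = V/|Z| = 6.01 mA
P = VI cos φ = 2.1 × 0.00601 × cos(-36.7°) = 10.1 mW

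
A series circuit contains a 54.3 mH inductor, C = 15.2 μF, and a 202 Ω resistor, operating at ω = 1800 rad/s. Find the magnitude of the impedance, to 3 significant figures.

211 Ω

X_L = ωL = 97.7 Ω
X_C = 1/(ωC) = 36.5 Ω
Net reactance X = X_L − X_C = 61.2 Ω
Z = 202 + j61.2 Ω
|Z| = √(202² + 61.2²) = 211 Ω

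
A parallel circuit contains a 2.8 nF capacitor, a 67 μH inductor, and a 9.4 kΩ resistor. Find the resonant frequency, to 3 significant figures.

ω₀ = 1/√(LC) = 1/√(6.7e-05 × 2.8e-09) = 2.309e+06 rad/s
f₀ = ω₀/(2π) = 367 kHz

367 kHz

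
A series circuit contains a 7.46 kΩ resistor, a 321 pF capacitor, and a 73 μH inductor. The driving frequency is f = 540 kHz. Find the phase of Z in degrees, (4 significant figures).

-5.136°

ω = 2πf = 3.393e+06 rad/s
X_L = ωL = 247.7 Ω
X_C = 1/(ωC) = 918.2 Ω
Net reactance X = X_L − X_C = -670.5 Ω
Z = 7460 − j670.5 Ω
|Z| = √(7460² + 670.5²) = 7490 Ω
∠Z = arctan(-670.5/7460) = -5.136°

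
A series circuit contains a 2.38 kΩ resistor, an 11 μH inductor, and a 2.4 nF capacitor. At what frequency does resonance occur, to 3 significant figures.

980 kHz

ω₀ = 1/√(LC) = 1/√(1.1e-05 × 2.4e-09) = 6.155e+06 rad/s
f₀ = ω₀/(2π) = 980 kHz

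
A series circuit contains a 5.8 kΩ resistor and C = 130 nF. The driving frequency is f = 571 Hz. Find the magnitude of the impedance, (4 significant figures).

6184 Ω

ω = 2πf = 3588 rad/s
X_C = 1/(ωC) = 2144 Ω
Z = 5800 − j2144 Ω
|Z| = √(5800² + 2144²) = 6184 Ω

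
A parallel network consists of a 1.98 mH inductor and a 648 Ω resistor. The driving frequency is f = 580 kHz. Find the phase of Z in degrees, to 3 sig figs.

5.13°

ω = 2πf = 3.644e+06 rad/s
X_L = ωL = 7220 Ω
Parallel: admittances add. Y = 1/R + 1/(jωL)
Y = (0.00154 − j0.000139) S
|Y| = 0.00155 S → |Z| = 1/|Y| = 645 Ω, ∠Z = −∠Y = 5.13°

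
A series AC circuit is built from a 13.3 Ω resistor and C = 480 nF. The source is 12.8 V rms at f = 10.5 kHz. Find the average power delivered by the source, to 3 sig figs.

1.86 W

ω = 2πf = 65970 rad/s
X_C = 1/(ωC) = 31.6 Ω
Z = 13.3 − j31.6 Ω
|Z| = √(13.3² + 31.6²) = 34.3 Ω
∠Z = arctan(-31.6/13.3) = -67.2°
I = V/|Z| = 374 mA
P = VI cos φ = 12.8 × 0.374 × cos(-67.2°) = 1.86 W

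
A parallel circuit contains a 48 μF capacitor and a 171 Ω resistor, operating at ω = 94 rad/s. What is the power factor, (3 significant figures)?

X_C = 1/(ωC) = 222 Ω
Parallel: admittances add. Y = 1/R + jωC
Y = (0.00585 + j0.00451) S
|Y| = 0.00739 S → |Z| = 1/|Y| = 135 Ω, ∠Z = −∠Y = -37.7°
cos φ = cos(-37.7°) = 0.792

0.792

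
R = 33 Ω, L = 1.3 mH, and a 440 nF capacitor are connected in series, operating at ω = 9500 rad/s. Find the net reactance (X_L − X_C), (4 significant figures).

X_L = ωL = 12.35 Ω
X_C = 1/(ωC) = 239.2 Ω
X = 12.35 − 239.2 = -226.9 Ω

-226.9 Ω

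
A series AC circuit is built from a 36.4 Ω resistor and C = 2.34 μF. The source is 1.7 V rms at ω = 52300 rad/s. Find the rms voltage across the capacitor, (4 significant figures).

0.3724 V

X_C = 1/(ωC) = 8.171 Ω
Z = 36.40 − j8.171 Ω
|Z| = √(36.40² + 8.171²) = 37.31 Ω
I = V/|Z| = 45.57 mA
V_C = I·|Z_C| = 0.04557 × 8.171 = 0.3724 V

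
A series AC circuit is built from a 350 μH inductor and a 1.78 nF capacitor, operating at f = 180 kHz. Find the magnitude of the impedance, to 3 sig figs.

101 Ω

ω = 2πf = 1.131e+06 rad/s
X_L = ωL = 396 Ω
X_C = 1/(ωC) = 497 Ω
Net reactance X = X_L − X_C = -101 Ω
Z = − j101 Ω
|Z| = √(0² + 101²) = 101 Ω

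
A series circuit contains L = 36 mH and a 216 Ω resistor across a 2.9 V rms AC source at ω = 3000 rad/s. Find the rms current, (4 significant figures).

X_L = ωL = 108.0 Ω
Z = 216.0 + j108.0 Ω
|Z| = √(216.0² + 108.0²) = 241.5 Ω
I = V/|Z| = 2.9/241.5 = 12.01 mA

12.01 mA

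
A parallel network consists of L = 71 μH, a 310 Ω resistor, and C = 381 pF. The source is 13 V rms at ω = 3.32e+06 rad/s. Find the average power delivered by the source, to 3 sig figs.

X_L = ωL = 236 Ω
X_C = 1/(ωC) = 791 Ω
Parallel: admittances add. Y = 1/R + 1/(jωL) + jωC
Y = (0.00323 − j0.00298) S
|Y| = 0.00439 S → |Z| = 1/|Y| = 228 Ω, ∠Z = −∠Y = 42.7°
I = V/|Z| = 57.1 mA
P = VI cos φ = 13 × 0.0571 × cos(42.7°) = 545 mW

545 mW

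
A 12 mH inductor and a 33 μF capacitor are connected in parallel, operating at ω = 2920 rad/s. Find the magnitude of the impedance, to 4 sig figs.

X_L = ωL = 35.04 Ω
X_C = 1/(ωC) = 10.38 Ω
Parallel: admittances add. Y = 1/(jωL) + jωC
Y = (0 + j0.06782) S
|Y| = 0.06782 S → |Z| = 1/|Y| = 14.74 Ω, ∠Z = −∠Y = -90.00°

14.74 Ω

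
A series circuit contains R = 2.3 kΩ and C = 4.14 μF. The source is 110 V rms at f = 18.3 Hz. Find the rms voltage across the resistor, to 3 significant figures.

81.2 V

ω = 2πf = 115.0 rad/s
X_C = 1/(ωC) = 2100 Ω
Z = 2300 − j2100 Ω
|Z| = √(2300² + 2100²) = 3110 Ω
I = V/|Z| = 35.3 mA
V_R = I·|Z_R| = 0.0353 × 2300 = 81.2 V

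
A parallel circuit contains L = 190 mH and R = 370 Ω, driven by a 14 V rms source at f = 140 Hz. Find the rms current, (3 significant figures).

91.9 mA

ω = 2πf = 879.6 rad/s
X_L = ωL = 167 Ω
Parallel: admittances add. Y = 1/R + 1/(jωL)
Y = (0.00270 − j0.00598) S
|Y| = 0.00657 S → |Z| = 1/|Y| = 152 Ω, ∠Z = −∠Y = 65.7°
I = V/|Z| = 14/152 = 91.9 mA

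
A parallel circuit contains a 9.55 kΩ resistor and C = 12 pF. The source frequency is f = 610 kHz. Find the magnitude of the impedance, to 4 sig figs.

ω = 2πf = 3.833e+06 rad/s
X_C = 1/(ωC) = 21740 Ω
Parallel: admittances add. Y = 1/R + jωC
Y = (0.0001047 + j4.599e-05) S
|Y| = 0.0001144 S → |Z| = 1/|Y| = 8744 Ω, ∠Z = −∠Y = -23.71°

8744 Ω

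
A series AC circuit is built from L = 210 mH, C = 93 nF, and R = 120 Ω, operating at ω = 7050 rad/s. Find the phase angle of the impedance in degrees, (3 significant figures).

-20.4°

X_L = ωL = 1480 Ω
X_C = 1/(ωC) = 1530 Ω
Net reactance X = X_L − X_C = -44.7 Ω
Z = 120 − j44.7 Ω
|Z| = √(120² + 44.7²) = 128 Ω
∠Z = arctan(-44.7/120) = -20.4°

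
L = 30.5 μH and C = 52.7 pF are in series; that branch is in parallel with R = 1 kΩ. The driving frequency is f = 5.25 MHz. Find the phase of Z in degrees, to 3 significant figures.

66.7°

ω = 2πf = 3.299e+07 rad/s
X_L = ωL = 1010 Ω
X_C = 1/(ωC) = 575 Ω
Branch 1: Z₁ = R = 1000 Ω
Branch 2 (series LC): Z₂ = j(X_L − X_C) = j431 Ω
Parallel: Z = Z₁Z₂/(Z₁+Z₂), |Z| = 396 Ω, ∠Z = 66.7°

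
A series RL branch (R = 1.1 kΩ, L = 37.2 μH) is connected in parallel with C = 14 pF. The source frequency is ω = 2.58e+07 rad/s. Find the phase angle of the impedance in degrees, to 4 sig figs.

9.799°

X_L = ωL = 959.8 Ω
X_C = 1/(ωC) = 2769 Ω
Branch 1 (R+jX_L): Z₁ = 1100 + j959.8 Ω, |Z₁| = 1460 Ω
Branch 2 (−jX_C): Z₂ = −j2769 Ω
Parallel: Z = Z₁Z₂/(Z₁+Z₂), |Z| = 1909 Ω, ∠Z = 9.799°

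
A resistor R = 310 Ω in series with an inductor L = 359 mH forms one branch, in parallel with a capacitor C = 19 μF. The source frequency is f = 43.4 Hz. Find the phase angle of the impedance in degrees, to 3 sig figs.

-55.4°

ω = 2πf = 272.7 rad/s
X_L = ωL = 97.9 Ω
X_C = 1/(ωC) = 193 Ω
Branch 1 (R+jX_L): Z₁ = 310 + j97.9 Ω, |Z₁| = 325 Ω
Branch 2 (−jX_C): Z₂ = −j193 Ω
Parallel: Z = Z₁Z₂/(Z₁+Z₂), |Z| = 194 Ω, ∠Z = -55.4°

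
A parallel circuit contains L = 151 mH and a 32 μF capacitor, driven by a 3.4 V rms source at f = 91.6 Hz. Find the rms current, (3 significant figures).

ω = 2πf = 575.5 rad/s
X_L = ωL = 86.9 Ω
X_C = 1/(ωC) = 54.3 Ω
Parallel: admittances add. Y = 1/(jωL) + jωC
Y = (0 + j0.00691) S
|Y| = 0.00691 S → |Z| = 1/|Y| = 145 Ω, ∠Z = −∠Y = -90.0°
I = V/|Z| = 3.4/145 = 23.5 mA

23.5 mA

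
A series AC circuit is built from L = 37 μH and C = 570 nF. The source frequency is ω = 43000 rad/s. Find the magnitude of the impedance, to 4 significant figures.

X_L = ωL = 1.591 Ω
X_C = 1/(ωC) = 40.80 Ω
Net reactance X = X_L − X_C = -39.21 Ω
Z = − j39.21 Ω
|Z| = √(0² + 39.21²) = 39.21 Ω

39.21 Ω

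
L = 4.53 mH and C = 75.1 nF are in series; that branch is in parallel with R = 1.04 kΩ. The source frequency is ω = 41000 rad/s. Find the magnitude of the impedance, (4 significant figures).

X_L = ωL = 185.7 Ω
X_C = 1/(ωC) = 324.8 Ω
Branch 1: Z₁ = R = 1040 Ω
Branch 2 (series LC): Z₂ = j(X_L − X_C) = −j139.0 Ω
Parallel: Z = Z₁Z₂/(Z₁+Z₂), |Z| = 137.8 Ω, ∠Z = -82.39°

137.8 Ω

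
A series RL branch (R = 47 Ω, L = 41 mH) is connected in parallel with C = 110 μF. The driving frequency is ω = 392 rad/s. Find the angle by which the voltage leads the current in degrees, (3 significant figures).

X_L = ωL = 16.1 Ω
X_C = 1/(ωC) = 23.2 Ω
Branch 1 (R+jX_L): Z₁ = 47.0 + j16.1 Ω, |Z₁| = 49.7 Ω
Branch 2 (−jX_C): Z₂ = −j23.2 Ω
Parallel: Z = Z₁Z₂/(Z₁+Z₂), |Z| = 24.2 Ω, ∠Z = -62.5°

-62.5°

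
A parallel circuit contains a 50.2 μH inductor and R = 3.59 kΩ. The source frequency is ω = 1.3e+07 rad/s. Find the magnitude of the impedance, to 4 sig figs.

X_L = ωL = 652.6 Ω
Parallel: admittances add. Y = 1/R + 1/(jωL)
Y = (0.0002786 − j0.001532) S
|Y| = 0.001557 S → |Z| = 1/|Y| = 642.1 Ω, ∠Z = −∠Y = 79.70°

642.1 Ω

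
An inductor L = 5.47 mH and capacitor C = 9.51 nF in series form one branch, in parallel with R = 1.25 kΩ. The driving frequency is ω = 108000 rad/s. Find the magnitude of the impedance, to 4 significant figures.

X_L = ωL = 590.8 Ω
X_C = 1/(ωC) = 973.6 Ω
Branch 1: Z₁ = R = 1250 Ω
Branch 2 (series LC): Z₂ = j(X_L − X_C) = −j382.9 Ω
Parallel: Z = Z₁Z₂/(Z₁+Z₂), |Z| = 366.1 Ω, ∠Z = -72.97°

366.1 Ω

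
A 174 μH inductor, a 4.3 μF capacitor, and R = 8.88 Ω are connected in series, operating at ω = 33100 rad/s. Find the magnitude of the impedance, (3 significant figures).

X_L = ωL = 5.76 Ω
X_C = 1/(ωC) = 7.03 Ω
Net reactance X = X_L − X_C = -1.27 Ω
Z = 8.88 − j1.27 Ω
|Z| = √(8.88² + 1.27²) = 8.97 Ω

8.97 Ω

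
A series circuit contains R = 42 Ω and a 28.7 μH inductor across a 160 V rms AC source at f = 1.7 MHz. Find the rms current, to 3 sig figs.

ω = 2πf = 1.068e+07 rad/s
X_L = ωL = 307 Ω
Z = 42.0 + j307 Ω
|Z| = √(42.0² + 307²) = 309 Ω
I = V/|Z| = 160/309 = 517 mA

517 mA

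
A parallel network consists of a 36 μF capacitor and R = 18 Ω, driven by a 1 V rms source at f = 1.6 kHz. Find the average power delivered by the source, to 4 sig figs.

55.56 mW

ω = 2πf = 10050 rad/s
X_C = 1/(ωC) = 2.763 Ω
Parallel: admittances add. Y = 1/R + jωC
Y = (0.05556 + j0.3619) S
|Y| = 0.3662 S → |Z| = 1/|Y| = 2.731 Ω, ∠Z = −∠Y = -81.27°
I = V/|Z| = 366.2 mA
P = VI cos φ = 1 × 0.3662 × cos(-81.27°) = 55.56 mW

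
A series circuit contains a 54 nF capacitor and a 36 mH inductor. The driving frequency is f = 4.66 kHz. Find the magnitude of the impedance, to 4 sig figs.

421.6 Ω

ω = 2πf = 29280 rad/s
X_L = ωL = 1054 Ω
X_C = 1/(ωC) = 632.5 Ω
Net reactance X = X_L − X_C = 421.6 Ω
Z = j421.6 Ω
|Z| = √(0² + 421.6²) = 421.6 Ω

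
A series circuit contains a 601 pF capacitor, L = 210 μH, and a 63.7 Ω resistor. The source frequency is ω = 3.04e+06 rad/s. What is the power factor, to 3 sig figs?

0.573

X_L = ωL = 638 Ω
X_C = 1/(ωC) = 547 Ω
Net reactance X = X_L − X_C = 91.1 Ω
Z = 63.7 + j91.1 Ω
|Z| = √(63.7² + 91.1²) = 111 Ω
∠Z = arctan(91.1/63.7) = 55.0°
cos φ = cos(55.0°) = 0.573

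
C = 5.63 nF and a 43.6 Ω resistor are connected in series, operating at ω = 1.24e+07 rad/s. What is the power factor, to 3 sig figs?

0.950

X_C = 1/(ωC) = 14.3 Ω
Z = 43.6 − j14.3 Ω
|Z| = √(43.6² + 14.3²) = 45.9 Ω
∠Z = arctan(-14.3/43.6) = -18.2°
cos φ = cos(-18.2°) = 0.950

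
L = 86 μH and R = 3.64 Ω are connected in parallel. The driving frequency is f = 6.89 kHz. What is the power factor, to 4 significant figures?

ω = 2πf = 43290 rad/s
X_L = ωL = 3.723 Ω
Parallel: admittances add. Y = 1/R + 1/(jωL)
Y = (0.2747 − j0.2686) S
|Y| = 0.3842 S → |Z| = 1/|Y| = 2.603 Ω, ∠Z = −∠Y = 44.35°
cos φ = cos(44.35°) = 0.7150

0.7150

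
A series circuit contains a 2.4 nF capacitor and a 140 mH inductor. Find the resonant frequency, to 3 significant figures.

ω₀ = 1/√(LC) = 1/√(0.14 × 2.4e-09) = 54550 rad/s
f₀ = ω₀/(2π) = 8.68 kHz

8.68 kHz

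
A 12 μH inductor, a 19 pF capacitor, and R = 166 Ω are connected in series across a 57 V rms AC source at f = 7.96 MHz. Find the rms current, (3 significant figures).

ω = 2πf = 5.001e+07 rad/s
X_L = ωL = 600 Ω
X_C = 1/(ωC) = 1050 Ω
Net reactance X = X_L − X_C = -452 Ω
Z = 166 − j452 Ω
|Z| = √(166² + 452²) = 482 Ω
I = V/|Z| = 57/482 = 118 mA

118 mA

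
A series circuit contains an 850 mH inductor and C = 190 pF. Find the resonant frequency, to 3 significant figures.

ω₀ = 1/√(LC) = 1/√(0.85 × 1.9e-10) = 78690 rad/s
f₀ = ω₀/(2π) = 12.5 kHz

12.5 kHz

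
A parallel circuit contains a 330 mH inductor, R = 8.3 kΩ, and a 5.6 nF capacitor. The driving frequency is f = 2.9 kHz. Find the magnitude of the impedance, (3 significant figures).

ω = 2πf = 18220 rad/s
X_L = ωL = 6010 Ω
X_C = 1/(ωC) = 9800 Ω
Parallel: admittances add. Y = 1/R + 1/(jωL) + jωC
Y = (0.000120 − j6.43e-05) S
|Y| = 0.000137 S → |Z| = 1/|Y| = 7320 Ω, ∠Z = −∠Y = 28.1°

7320 Ω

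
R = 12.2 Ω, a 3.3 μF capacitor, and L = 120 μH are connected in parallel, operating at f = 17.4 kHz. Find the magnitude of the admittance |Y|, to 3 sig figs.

296 mS

ω = 2πf = 109300 rad/s
X_L = ωL = 13.1 Ω
X_C = 1/(ωC) = 2.77 Ω
Parallel: admittances add. Y = 1/R + 1/(jωL) + jωC
Y = (0.0820 + j0.285) S
|Y| = 0.296 S → |Z| = 1/|Y| = 3.38 Ω, ∠Z = −∠Y = -73.9°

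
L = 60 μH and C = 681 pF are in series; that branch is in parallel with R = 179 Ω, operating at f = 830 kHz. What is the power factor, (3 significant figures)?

0.172

ω = 2πf = 5.215e+06 rad/s
X_L = ωL = 313 Ω
X_C = 1/(ωC) = 282 Ω
Branch 1: Z₁ = R = 179 Ω
Branch 2 (series LC): Z₂ = j(X_L − X_C) = j31.3 Ω
Parallel: Z = Z₁Z₂/(Z₁+Z₂), |Z| = 30.9 Ω, ∠Z = 80.1°
cos φ = cos(80.1°) = 0.172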